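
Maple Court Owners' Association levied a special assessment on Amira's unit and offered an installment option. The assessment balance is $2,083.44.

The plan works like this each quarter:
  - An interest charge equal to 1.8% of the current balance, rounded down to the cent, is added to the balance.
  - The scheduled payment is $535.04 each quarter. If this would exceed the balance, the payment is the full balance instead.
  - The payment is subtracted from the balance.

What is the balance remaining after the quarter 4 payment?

$38.88

Quarter 1: $2,083.44 +$37.50 interest = $2,120.94; pay $535.04 → $1,585.90
Quarter 2: $1,585.90 +$28.54 interest = $1,614.44; pay $535.04 → $1,079.40
Quarter 3: $1,079.40 +$19.42 interest = $1,098.82; pay $535.04 → $563.78
Quarter 4: $563.78 +$10.14 interest = $573.92; pay $535.04 → $38.88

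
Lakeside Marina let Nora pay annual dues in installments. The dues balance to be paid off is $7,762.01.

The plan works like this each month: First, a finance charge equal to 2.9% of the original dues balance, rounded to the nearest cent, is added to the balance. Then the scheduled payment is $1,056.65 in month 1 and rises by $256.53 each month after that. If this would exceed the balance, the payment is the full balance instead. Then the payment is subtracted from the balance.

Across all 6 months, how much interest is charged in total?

Month 1: $7,762.01 +$225.10 interest = $7,987.11; pay $1,056.65 → $6,930.46
Month 2: $6,930.46 +$225.10 interest = $7,155.56; pay $1,313.18 → $5,842.38
Month 3: $5,842.38 +$225.10 interest = $6,067.48; pay $1,569.71 → $4,497.77
Month 4: $4,497.77 +$225.10 interest = $4,722.87; pay $1,826.24 → $2,896.63
Month 5: $2,896.63 +$225.10 interest = $3,121.73; pay $2,082.77 → $1,038.96
Month 6: $1,038.96 +$225.10 interest = $1,264.06; pay $1,264.06 → $0.00
Total interest: $225.10 + $225.10 + $225.10 + $225.10 + $225.10 + $225.10 = $1,350.60

$1,350.60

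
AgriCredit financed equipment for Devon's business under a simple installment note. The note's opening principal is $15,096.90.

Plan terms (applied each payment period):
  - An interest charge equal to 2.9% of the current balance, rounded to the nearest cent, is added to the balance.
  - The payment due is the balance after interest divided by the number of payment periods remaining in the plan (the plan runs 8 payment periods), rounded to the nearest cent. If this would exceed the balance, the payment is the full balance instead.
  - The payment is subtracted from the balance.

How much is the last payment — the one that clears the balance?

$2,372.03

Payment period 1: opening $15,096.90; interest $437.81 → $15,534.71; payment $1,941.84; balance $13,592.87
Payment period 2: opening $13,592.87; interest $394.19 → $13,987.06; payment $1,998.15; balance $11,988.91
Payment period 3: opening $11,988.91; interest $347.68 → $12,336.59; payment $2,056.10; balance $10,280.49
Payment period 4: opening $10,280.49; interest $298.13 → $10,578.62; payment $2,115.72; balance $8,462.90
Payment period 5: opening $8,462.90; interest $245.42 → $8,708.32; payment $2,177.08; balance $6,531.24
Payment period 6: opening $6,531.24; interest $189.41 → $6,720.65; payment $2,240.22; balance $4,480.43
Payment period 7: opening $4,480.43; interest $129.93 → $4,610.36; payment $2,305.18; balance $2,305.18
Payment period 8: opening $2,305.18; interest $66.85 → $2,372.03; payment $2,372.03; balance $0.00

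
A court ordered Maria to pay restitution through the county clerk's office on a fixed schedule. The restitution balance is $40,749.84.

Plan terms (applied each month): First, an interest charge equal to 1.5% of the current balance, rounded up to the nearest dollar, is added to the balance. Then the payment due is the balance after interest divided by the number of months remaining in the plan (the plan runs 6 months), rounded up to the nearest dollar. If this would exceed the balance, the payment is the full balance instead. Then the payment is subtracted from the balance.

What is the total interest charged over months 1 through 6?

$2,197.00

Month 1: $40,749.84 +$612.00 interest = $41,361.84; pay $6,894.00 → $34,467.84
Month 2: $34,467.84 +$518.00 interest = $34,985.84; pay $6,998.00 → $27,987.84
Month 3: $27,987.84 +$420.00 interest = $28,407.84; pay $7,102.00 → $21,305.84
Month 4: $21,305.84 +$320.00 interest = $21,625.84; pay $7,209.00 → $14,416.84
Month 5: $14,416.84 +$217.00 interest = $14,633.84; pay $7,317.00 → $7,316.84
Month 6: $7,316.84 +$110.00 interest = $7,426.84; pay $7,426.84 → $0.00
Total interest: $612.00 + $518.00 + $420.00 + $320.00 + $217.00 + $110.00 = $2,197.00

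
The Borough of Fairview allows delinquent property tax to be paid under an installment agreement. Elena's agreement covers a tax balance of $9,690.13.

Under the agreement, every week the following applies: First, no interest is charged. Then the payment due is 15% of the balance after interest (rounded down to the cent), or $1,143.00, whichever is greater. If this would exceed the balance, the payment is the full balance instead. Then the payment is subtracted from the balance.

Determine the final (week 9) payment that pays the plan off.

$143.13

# | Opening | Payment | End bal
1 | $9,690.13 | $1,453.51 | $8,236.62
2 | $8,236.62 | $1,235.49 | $7,001.13
3 | $7,001.13 | $1,143.00 | $5,858.13
4 | $5,858.13 | $1,143.00 | $4,715.13
5 | $4,715.13 | $1,143.00 | $3,572.13
6 | $3,572.13 | $1,143.00 | $2,429.13
7 | $2,429.13 | $1,143.00 | $1,286.13
8 | $1,286.13 | $1,143.00 | $143.13
9 | $143.13 | $143.13 | $0.00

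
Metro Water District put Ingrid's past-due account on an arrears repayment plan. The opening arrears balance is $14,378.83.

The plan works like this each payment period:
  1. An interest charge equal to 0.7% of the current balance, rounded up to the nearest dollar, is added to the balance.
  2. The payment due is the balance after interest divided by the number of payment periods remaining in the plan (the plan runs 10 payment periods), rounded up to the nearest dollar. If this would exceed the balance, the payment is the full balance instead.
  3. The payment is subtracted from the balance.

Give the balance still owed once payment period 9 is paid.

Payment period 1: opening $14,378.83; interest $101.00 → $14,479.83; payment $1,448.00; balance $13,031.83
Payment period 2: opening $13,031.83; interest $92.00 → $13,123.83; payment $1,459.00; balance $11,664.83
Payment period 3: opening $11,664.83; interest $82.00 → $11,746.83; payment $1,469.00; balance $10,277.83
Payment period 4: opening $10,277.83; interest $72.00 → $10,349.83; payment $1,479.00; balance $8,870.83
Payment period 5: opening $8,870.83; interest $63.00 → $8,933.83; payment $1,489.00; balance $7,444.83
Payment period 6: opening $7,444.83; interest $53.00 → $7,497.83; payment $1,500.00; balance $5,997.83
Payment period 7: opening $5,997.83; interest $42.00 → $6,039.83; payment $1,510.00; balance $4,529.83
Payment period 8: opening $4,529.83; interest $32.00 → $4,561.83; payment $1,521.00; balance $3,040.83
Payment period 9: opening $3,040.83; interest $22.00 → $3,062.83; payment $1,532.00; balance $1,530.83

$1,530.83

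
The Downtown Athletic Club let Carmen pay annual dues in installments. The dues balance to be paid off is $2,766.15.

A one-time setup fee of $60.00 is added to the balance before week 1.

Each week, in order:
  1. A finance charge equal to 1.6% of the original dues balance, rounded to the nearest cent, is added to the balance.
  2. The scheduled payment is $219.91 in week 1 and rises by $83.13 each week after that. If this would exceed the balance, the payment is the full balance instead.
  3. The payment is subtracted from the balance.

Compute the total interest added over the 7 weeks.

Week 1: opening $2,826.15; interest $44.26 → $2,870.41; payment $219.91; balance $2,650.50
Week 2: opening $2,650.50; interest $44.26 → $2,694.76; payment $303.04; balance $2,391.72
Week 3: opening $2,391.72; interest $44.26 → $2,435.98; payment $386.17; balance $2,049.81
Week 4: opening $2,049.81; interest $44.26 → $2,094.07; payment $469.30; balance $1,624.77
Week 5: opening $1,624.77; interest $44.26 → $1,669.03; payment $552.43; balance $1,116.60
Week 6: opening $1,116.60; interest $44.26 → $1,160.86; payment $635.56; balance $525.30
Week 7: opening $525.30; interest $44.26 → $569.56; payment $569.56; balance $0.00
Total interest: $44.26 + $44.26 + $44.26 + $44.26 + $44.26 + $44.26 + $44.26 = $309.82

$309.82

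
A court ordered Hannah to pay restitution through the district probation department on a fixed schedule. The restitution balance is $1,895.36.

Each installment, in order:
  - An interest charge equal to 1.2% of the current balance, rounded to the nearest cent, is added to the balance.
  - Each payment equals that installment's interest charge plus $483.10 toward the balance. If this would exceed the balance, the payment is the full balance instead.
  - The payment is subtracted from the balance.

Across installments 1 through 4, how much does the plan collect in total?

Installment 1: opening $1,895.36; interest $22.74 → $1,918.10; payment $505.84; balance $1,412.26
Installment 2: opening $1,412.26; interest $16.95 → $1,429.21; payment $500.05; balance $929.16
Installment 3: opening $929.16; interest $11.15 → $940.31; payment $494.25; balance $446.06
Installment 4: opening $446.06; interest $5.35 → $451.41; payment $451.41; balance $0.00
Total paid: $1,951.55

$1,951.55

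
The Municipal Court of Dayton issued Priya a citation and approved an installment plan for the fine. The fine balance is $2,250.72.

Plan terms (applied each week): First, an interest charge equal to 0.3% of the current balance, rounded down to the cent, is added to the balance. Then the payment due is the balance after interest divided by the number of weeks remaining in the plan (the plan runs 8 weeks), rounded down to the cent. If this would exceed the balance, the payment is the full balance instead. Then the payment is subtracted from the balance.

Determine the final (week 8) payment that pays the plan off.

$288.16

Week 1: opening $2,250.72; interest $6.75 → $2,257.47; payment $282.18; balance $1,975.29
Week 2: opening $1,975.29; interest $5.92 → $1,981.21; payment $283.03; balance $1,698.18
Week 3: opening $1,698.18; interest $5.09 → $1,703.27; payment $283.87; balance $1,419.40
Week 4: opening $1,419.40; interest $4.25 → $1,423.65; payment $284.73; balance $1,138.92
Week 5: opening $1,138.92; interest $3.41 → $1,142.33; payment $285.58; balance $856.75
Week 6: opening $856.75; interest $2.57 → $859.32; payment $286.44; balance $572.88
Week 7: opening $572.88; interest $1.71 → $574.59; payment $287.29; balance $287.30
Week 8: opening $287.30; interest $0.86 → $288.16; payment $288.16; balance $0.00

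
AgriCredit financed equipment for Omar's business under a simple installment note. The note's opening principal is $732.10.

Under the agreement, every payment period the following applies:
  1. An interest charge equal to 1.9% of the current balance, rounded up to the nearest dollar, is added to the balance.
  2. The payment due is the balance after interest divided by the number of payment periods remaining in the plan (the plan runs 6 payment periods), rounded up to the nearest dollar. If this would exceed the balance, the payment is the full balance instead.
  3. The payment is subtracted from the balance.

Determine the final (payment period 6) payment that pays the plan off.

# | Opening | Interest | Payment | End bal
1 | $732.10 | $14.00 | $125.00 | $621.10
2 | $621.10 | $12.00 | $127.00 | $506.10
3 | $506.10 | $10.00 | $130.00 | $386.10
4 | $386.10 | $8.00 | $132.00 | $262.10
5 | $262.10 | $5.00 | $134.00 | $133.10
6 | $133.10 | $3.00 | $136.10 | $0.00

$136.10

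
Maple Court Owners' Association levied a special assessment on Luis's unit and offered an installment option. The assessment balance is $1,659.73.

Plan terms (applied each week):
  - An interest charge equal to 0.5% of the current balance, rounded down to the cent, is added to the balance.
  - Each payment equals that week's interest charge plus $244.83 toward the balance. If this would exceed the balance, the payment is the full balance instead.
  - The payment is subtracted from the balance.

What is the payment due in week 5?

# | Opening | Interest | Payment | End bal
1 | $1,659.73 | $8.29 | $253.12 | $1,414.90
2 | $1,414.90 | $7.07 | $251.90 | $1,170.07
3 | $1,170.07 | $5.85 | $250.68 | $925.24
4 | $925.24 | $4.62 | $249.45 | $680.41
5 | $680.41 | $3.40 | $248.23 | $435.58

$248.23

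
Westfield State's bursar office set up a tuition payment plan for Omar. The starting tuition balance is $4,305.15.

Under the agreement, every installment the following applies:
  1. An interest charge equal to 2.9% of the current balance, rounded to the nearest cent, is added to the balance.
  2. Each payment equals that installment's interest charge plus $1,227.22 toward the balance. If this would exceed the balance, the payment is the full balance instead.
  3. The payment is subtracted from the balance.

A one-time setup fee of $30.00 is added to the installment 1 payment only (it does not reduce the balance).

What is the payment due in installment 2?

$1,316.48

Installment 1: opening $4,305.15; interest $124.85 → $4,430.00; payment $1,352.07 (+ $30.00 fee); balance $3,077.93
Installment 2: opening $3,077.93; interest $89.26 → $3,167.19; payment $1,316.48; balance $1,850.71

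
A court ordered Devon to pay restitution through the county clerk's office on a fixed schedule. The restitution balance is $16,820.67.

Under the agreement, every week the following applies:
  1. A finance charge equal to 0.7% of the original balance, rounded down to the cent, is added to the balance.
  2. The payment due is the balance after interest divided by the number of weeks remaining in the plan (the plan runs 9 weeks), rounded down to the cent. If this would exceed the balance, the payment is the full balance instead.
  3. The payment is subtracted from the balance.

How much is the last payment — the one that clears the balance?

Week 1: $16,820.67 +$117.74 interest = $16,938.41; pay $1,882.04 → $15,056.37
Week 2: $15,056.37 +$117.74 interest = $15,174.11; pay $1,896.76 → $13,277.35
Week 3: $13,277.35 +$117.74 interest = $13,395.09; pay $1,913.58 → $11,481.51
Week 4: $11,481.51 +$117.74 interest = $11,599.25; pay $1,933.20 → $9,666.05
Week 5: $9,666.05 +$117.74 interest = $9,783.79; pay $1,956.75 → $7,827.04
Week 6: $7,827.04 +$117.74 interest = $7,944.78; pay $1,986.19 → $5,958.59
Week 7: $5,958.59 +$117.74 interest = $6,076.33; pay $2,025.44 → $4,050.89
Week 8: $4,050.89 +$117.74 interest = $4,168.63; pay $2,084.31 → $2,084.32
Week 9: $2,084.32 +$117.74 interest = $2,202.06; pay $2,202.06 → $0.00

$2,202.06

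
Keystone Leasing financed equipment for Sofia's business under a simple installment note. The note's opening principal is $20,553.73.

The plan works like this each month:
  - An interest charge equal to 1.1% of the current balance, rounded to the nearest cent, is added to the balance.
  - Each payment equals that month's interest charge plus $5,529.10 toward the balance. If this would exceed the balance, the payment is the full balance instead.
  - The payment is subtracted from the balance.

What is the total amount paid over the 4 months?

# | Opening | Interest | Payment | End bal
1 | $20,553.73 | $226.09 | $5,755.19 | $15,024.63
2 | $15,024.63 | $165.27 | $5,694.37 | $9,495.53
3 | $9,495.53 | $104.45 | $5,633.55 | $3,966.43
4 | $3,966.43 | $43.63 | $4,010.06 | $0.00
Total paid: $21,093.17

$21,093.17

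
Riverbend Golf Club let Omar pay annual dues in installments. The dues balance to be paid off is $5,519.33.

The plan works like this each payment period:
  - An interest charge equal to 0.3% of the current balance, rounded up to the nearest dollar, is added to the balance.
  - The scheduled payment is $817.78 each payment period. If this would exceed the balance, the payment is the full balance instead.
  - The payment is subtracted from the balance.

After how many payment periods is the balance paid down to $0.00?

Payment period 1: opening $5,519.33; interest $17.00 → $5,536.33; payment $817.78; balance $4,718.55
Payment period 2: opening $4,718.55; interest $15.00 → $4,733.55; payment $817.78; balance $3,915.77
Payment period 3: opening $3,915.77; interest $12.00 → $3,927.77; payment $817.78; balance $3,109.99
Payment period 4: opening $3,109.99; interest $10.00 → $3,119.99; payment $817.78; balance $2,302.21
Payment period 5: opening $2,302.21; interest $7.00 → $2,309.21; payment $817.78; balance $1,491.43
Payment period 6: opening $1,491.43; interest $5.00 → $1,496.43; payment $817.78; balance $678.65
Payment period 7: opening $678.65; interest $3.00 → $681.65; payment $681.65; balance $0.00
Balance reaches $0.00 in payment period 7.

7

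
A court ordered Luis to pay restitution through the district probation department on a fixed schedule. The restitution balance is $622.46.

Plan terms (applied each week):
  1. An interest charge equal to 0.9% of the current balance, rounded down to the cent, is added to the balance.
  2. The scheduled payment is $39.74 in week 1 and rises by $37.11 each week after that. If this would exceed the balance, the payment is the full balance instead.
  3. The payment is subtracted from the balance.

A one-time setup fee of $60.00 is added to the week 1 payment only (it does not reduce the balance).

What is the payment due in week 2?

$76.85

# | Opening | Interest | Payment | Fee | End bal
1 | $622.46 | $5.60 | $39.74 | $60.00 | $588.32
2 | $588.32 | $5.29 | $76.85 | — | $516.76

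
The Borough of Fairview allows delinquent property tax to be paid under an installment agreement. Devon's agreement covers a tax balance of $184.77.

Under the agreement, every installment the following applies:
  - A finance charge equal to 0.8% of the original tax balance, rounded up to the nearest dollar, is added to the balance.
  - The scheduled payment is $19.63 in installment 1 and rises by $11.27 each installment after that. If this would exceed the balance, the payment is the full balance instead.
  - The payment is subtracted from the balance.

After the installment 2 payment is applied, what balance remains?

# | Opening | Interest | Payment | End bal
1 | $184.77 | $2.00 | $19.63 | $167.14
2 | $167.14 | $2.00 | $30.90 | $138.24

$138.24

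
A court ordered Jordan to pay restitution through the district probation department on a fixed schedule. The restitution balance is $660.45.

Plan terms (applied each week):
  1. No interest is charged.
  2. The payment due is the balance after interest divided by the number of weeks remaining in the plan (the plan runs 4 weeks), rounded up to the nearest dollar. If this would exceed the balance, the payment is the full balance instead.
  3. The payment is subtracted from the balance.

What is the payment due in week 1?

$166.00

# | Opening | Payment | End bal
1 | $660.45 | $166.00 | $494.45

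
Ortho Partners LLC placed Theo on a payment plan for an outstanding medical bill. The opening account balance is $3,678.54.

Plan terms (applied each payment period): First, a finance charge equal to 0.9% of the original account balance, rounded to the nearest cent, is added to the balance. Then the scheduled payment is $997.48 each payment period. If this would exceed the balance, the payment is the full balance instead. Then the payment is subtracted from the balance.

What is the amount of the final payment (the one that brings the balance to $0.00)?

Payment period 1: opening $3,678.54; interest $33.11 → $3,711.65; payment $997.48; balance $2,714.17
Payment period 2: opening $2,714.17; interest $33.11 → $2,747.28; payment $997.48; balance $1,749.80
Payment period 3: opening $1,749.80; interest $33.11 → $1,782.91; payment $997.48; balance $785.43
Payment period 4: opening $785.43; interest $33.11 → $818.54; payment $818.54; balance $0.00

$818.54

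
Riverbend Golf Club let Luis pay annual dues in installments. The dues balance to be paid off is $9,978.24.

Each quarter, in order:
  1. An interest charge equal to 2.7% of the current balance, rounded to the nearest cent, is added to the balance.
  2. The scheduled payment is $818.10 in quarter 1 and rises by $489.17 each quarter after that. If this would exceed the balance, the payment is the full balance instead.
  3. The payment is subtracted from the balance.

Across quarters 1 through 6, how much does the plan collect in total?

# | Opening | Interest | Payment | End bal
1 | $9,978.24 | $269.41 | $818.10 | $9,429.55
2 | $9,429.55 | $254.60 | $1,307.27 | $8,376.88
3 | $8,376.88 | $226.18 | $1,796.44 | $6,806.62
4 | $6,806.62 | $183.78 | $2,285.61 | $4,704.79
5 | $4,704.79 | $127.03 | $2,774.78 | $2,057.04
6 | $2,057.04 | $55.54 | $2,112.58 | $0.00
Total paid: $11,094.78

$11,094.78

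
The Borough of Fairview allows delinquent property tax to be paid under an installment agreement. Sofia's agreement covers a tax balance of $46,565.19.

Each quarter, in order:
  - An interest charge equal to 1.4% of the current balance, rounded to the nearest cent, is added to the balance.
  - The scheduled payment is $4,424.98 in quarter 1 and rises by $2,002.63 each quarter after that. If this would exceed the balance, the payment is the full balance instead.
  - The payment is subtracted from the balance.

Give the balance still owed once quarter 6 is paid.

Quarter 1: opening $46,565.19; interest $651.91 → $47,217.10; payment $4,424.98; balance $42,792.12
Quarter 2: opening $42,792.12; interest $599.09 → $43,391.21; payment $6,427.61; balance $36,963.60
Quarter 3: opening $36,963.60; interest $517.49 → $37,481.09; payment $8,430.24; balance $29,050.85
Quarter 4: opening $29,050.85; interest $406.71 → $29,457.56; payment $10,432.87; balance $19,024.69
Quarter 5: opening $19,024.69; interest $266.35 → $19,291.04; payment $12,435.50; balance $6,855.54
Quarter 6: opening $6,855.54; interest $95.98 → $6,951.52; payment $6,951.52; balance $0.00

$0.00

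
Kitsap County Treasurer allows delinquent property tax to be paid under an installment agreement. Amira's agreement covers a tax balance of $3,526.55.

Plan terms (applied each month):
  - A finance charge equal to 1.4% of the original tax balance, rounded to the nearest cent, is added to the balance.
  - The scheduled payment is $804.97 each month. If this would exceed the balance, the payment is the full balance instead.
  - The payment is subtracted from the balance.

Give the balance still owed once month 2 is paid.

Month 1: opening $3,526.55; interest $49.37 → $3,575.92; payment $804.97; balance $2,770.95
Month 2: opening $2,770.95; interest $49.37 → $2,820.32; payment $804.97; balance $2,015.35

$2,015.35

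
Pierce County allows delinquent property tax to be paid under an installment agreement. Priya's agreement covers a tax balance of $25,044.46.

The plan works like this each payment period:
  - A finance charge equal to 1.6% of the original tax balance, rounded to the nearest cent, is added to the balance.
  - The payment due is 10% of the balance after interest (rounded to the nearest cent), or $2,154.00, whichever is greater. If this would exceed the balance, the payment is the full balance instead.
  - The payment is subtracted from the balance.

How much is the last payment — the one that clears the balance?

Payment period 1: $25,044.46 +$400.71 interest = $25,445.17; pay $2,544.52 → $22,900.65
Payment period 2: $22,900.65 +$400.71 interest = $23,301.36; pay $2,330.14 → $20,971.22
Payment period 3: $20,971.22 +$400.71 interest = $21,371.93; pay $2,154.00 → $19,217.93
Payment period 4: $19,217.93 +$400.71 interest = $19,618.64; pay $2,154.00 → $17,464.64
Payment period 5: $17,464.64 +$400.71 interest = $17,865.35; pay $2,154.00 → $15,711.35
Payment period 6: $15,711.35 +$400.71 interest = $16,112.06; pay $2,154.00 → $13,958.06
Payment period 7: $13,958.06 +$400.71 interest = $14,358.77; pay $2,154.00 → $12,204.77
Payment period 8: $12,204.77 +$400.71 interest = $12,605.48; pay $2,154.00 → $10,451.48
Payment period 9: $10,451.48 +$400.71 interest = $10,852.19; pay $2,154.00 → $8,698.19
Payment period 10: $8,698.19 +$400.71 interest = $9,098.90; pay $2,154.00 → $6,944.90
Payment period 11: $6,944.90 +$400.71 interest = $7,345.61; pay $2,154.00 → $5,191.61
Payment period 12: $5,191.61 +$400.71 interest = $5,592.32; pay $2,154.00 → $3,438.32
Payment period 13: $3,438.32 +$400.71 interest = $3,839.03; pay $2,154.00 → $1,685.03
Payment period 14: $1,685.03 +$400.71 interest = $2,085.74; pay $2,085.74 → $0.00

$2,085.74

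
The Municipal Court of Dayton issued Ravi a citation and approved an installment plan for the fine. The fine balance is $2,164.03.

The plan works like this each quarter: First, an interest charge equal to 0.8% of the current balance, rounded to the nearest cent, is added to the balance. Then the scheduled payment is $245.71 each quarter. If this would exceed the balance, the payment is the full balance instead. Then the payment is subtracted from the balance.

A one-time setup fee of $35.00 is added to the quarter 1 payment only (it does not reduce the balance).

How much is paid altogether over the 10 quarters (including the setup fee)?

# | Opening | Interest | Payment | Fee | End bal
1 | $2,164.03 | $17.31 | $245.71 | $35.00 | $1,935.63
2 | $1,935.63 | $15.49 | $245.71 | — | $1,705.41
3 | $1,705.41 | $13.64 | $245.71 | — | $1,473.34
4 | $1,473.34 | $11.79 | $245.71 | — | $1,239.42
5 | $1,239.42 | $9.92 | $245.71 | — | $1,003.63
6 | $1,003.63 | $8.03 | $245.71 | — | $765.95
7 | $765.95 | $6.13 | $245.71 | — | $526.37
8 | $526.37 | $4.21 | $245.71 | — | $284.87
9 | $284.87 | $2.28 | $245.71 | — | $41.44
10 | $41.44 | $0.33 | $41.77 | — | $0.00
Total paid: $2,288.16

$2,288.16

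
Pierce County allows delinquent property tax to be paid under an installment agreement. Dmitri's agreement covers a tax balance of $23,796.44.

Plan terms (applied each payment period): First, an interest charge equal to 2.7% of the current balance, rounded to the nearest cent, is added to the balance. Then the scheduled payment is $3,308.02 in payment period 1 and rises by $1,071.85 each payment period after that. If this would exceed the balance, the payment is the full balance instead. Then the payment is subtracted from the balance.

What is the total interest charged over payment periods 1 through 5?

Payment period 1: opening $23,796.44; interest $642.50 → $24,438.94; payment $3,308.02; balance $21,130.92
Payment period 2: opening $21,130.92; interest $570.53 → $21,701.45; payment $4,379.87; balance $17,321.58
Payment period 3: opening $17,321.58; interest $467.68 → $17,789.26; payment $5,451.72; balance $12,337.54
Payment period 4: opening $12,337.54; interest $333.11 → $12,670.65; payment $6,523.57; balance $6,147.08
Payment period 5: opening $6,147.08; interest $165.97 → $6,313.05; payment $6,313.05; balance $0.00
Total interest: $642.50 + $570.53 + $467.68 + $333.11 + $165.97 = $2,179.79

$2,179.79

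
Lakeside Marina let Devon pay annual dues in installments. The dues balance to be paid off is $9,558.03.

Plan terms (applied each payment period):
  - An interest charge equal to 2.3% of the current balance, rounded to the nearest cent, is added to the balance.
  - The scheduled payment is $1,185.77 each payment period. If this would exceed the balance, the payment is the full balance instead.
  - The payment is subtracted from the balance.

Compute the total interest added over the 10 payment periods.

$1,134.75

Payment period 1: opening $9,558.03; interest $219.83 → $9,777.86; payment $1,185.77; balance $8,592.09
Payment period 2: opening $8,592.09; interest $197.62 → $8,789.71; payment $1,185.77; balance $7,603.94
Payment period 3: opening $7,603.94; interest $174.89 → $7,778.83; payment $1,185.77; balance $6,593.06
Payment period 4: opening $6,593.06; interest $151.64 → $6,744.70; payment $1,185.77; balance $5,558.93
Payment period 5: opening $5,558.93; interest $127.86 → $5,686.79; payment $1,185.77; balance $4,501.02
Payment period 6: opening $4,501.02; interest $103.52 → $4,604.54; payment $1,185.77; balance $3,418.77
Payment period 7: opening $3,418.77; interest $78.63 → $3,497.40; payment $1,185.77; balance $2,311.63
Payment period 8: opening $2,311.63; interest $53.17 → $2,364.80; payment $1,185.77; balance $1,179.03
Payment period 9: opening $1,179.03; interest $27.12 → $1,206.15; payment $1,185.77; balance $20.38
Payment period 10: opening $20.38; interest $0.47 → $20.85; payment $20.85; balance $0.00
Total interest: $219.83 + $197.62 + $174.89 + $151.64 + $127.86 + $103.52 + $78.63 + $53.17 + $27.12 + $0.47 = $1,134.75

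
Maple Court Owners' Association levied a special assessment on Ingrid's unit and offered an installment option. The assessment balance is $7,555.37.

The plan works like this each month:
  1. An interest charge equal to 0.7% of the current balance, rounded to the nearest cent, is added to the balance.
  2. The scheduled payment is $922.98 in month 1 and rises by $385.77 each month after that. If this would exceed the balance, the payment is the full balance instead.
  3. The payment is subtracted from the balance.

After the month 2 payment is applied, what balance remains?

Month 1: opening $7,555.37; interest $52.89 → $7,608.26; payment $922.98; balance $6,685.28
Month 2: opening $6,685.28; interest $46.80 → $6,732.08; payment $1,308.75; balance $5,423.33

$5,423.33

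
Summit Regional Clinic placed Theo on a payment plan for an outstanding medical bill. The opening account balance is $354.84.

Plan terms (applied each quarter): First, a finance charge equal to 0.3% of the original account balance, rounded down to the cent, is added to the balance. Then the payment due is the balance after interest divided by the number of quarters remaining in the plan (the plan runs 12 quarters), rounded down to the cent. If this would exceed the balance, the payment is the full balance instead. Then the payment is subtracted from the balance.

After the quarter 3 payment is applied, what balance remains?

$268.76

Quarter 1: $354.84 +$1.06 interest = $355.90; pay $29.65 → $326.25
Quarter 2: $326.25 +$1.06 interest = $327.31; pay $29.75 → $297.56
Quarter 3: $297.56 +$1.06 interest = $298.62; pay $29.86 → $268.76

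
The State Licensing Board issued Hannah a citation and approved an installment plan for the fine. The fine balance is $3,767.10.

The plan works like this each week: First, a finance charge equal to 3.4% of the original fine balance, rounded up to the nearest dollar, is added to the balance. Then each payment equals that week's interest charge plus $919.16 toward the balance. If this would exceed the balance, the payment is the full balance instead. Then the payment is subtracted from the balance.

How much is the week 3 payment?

# | Opening | Interest | Payment | End bal
1 | $3,767.10 | $129.00 | $1,048.16 | $2,847.94
2 | $2,847.94 | $129.00 | $1,048.16 | $1,928.78
3 | $1,928.78 | $129.00 | $1,048.16 | $1,009.62

$1,048.16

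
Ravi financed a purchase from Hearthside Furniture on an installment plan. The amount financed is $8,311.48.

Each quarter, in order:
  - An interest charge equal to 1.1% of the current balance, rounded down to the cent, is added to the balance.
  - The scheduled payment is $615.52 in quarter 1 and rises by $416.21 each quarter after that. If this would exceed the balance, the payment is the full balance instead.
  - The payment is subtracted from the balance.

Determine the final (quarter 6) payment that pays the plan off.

$1,440.24

Quarter 1: $8,311.48 +$91.42 interest = $8,402.90; pay $615.52 → $7,787.38
Quarter 2: $7,787.38 +$85.66 interest = $7,873.04; pay $1,031.73 → $6,841.31
Quarter 3: $6,841.31 +$75.25 interest = $6,916.56; pay $1,447.94 → $5,468.62
Quarter 4: $5,468.62 +$60.15 interest = $5,528.77; pay $1,864.15 → $3,664.62
Quarter 5: $3,664.62 +$40.31 interest = $3,704.93; pay $2,280.36 → $1,424.57
Quarter 6: $1,424.57 +$15.67 interest = $1,440.24; pay $1,440.24 → $0.00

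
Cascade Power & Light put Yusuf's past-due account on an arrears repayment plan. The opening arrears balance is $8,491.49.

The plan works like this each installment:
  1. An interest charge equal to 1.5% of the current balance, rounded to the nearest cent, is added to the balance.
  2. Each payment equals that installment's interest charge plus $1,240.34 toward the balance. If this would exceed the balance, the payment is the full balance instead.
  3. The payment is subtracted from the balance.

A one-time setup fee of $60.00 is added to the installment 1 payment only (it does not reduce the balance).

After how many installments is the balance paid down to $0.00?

7

Installment 1: $8,491.49 +$127.37 interest = $8,618.86; pay $1,367.71 (+ $60.00 fee) → $7,251.15
Installment 2: $7,251.15 +$108.77 interest = $7,359.92; pay $1,349.11 → $6,010.81
Installment 3: $6,010.81 +$90.16 interest = $6,100.97; pay $1,330.50 → $4,770.47
Installment 4: $4,770.47 +$71.56 interest = $4,842.03; pay $1,311.90 → $3,530.13
Installment 5: $3,530.13 +$52.95 interest = $3,583.08; pay $1,293.29 → $2,289.79
Installment 6: $2,289.79 +$34.35 interest = $2,324.14; pay $1,274.69 → $1,049.45
Installment 7: $1,049.45 +$15.74 interest = $1,065.19; pay $1,065.19 → $0.00
Balance reaches $0.00 in installment 7.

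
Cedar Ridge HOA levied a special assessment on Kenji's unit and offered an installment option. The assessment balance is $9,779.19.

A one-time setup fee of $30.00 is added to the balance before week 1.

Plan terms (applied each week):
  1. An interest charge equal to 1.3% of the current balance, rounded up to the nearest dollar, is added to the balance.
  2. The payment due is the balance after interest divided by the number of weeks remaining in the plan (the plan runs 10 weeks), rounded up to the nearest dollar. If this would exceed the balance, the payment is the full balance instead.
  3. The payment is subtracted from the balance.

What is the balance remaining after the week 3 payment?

$7,138.19

Week 1: $9,809.19 +$128.00 interest = $9,937.19; pay $994.00 → $8,943.19
Week 2: $8,943.19 +$117.00 interest = $9,060.19; pay $1,007.00 → $8,053.19
Week 3: $8,053.19 +$105.00 interest = $8,158.19; pay $1,020.00 → $7,138.19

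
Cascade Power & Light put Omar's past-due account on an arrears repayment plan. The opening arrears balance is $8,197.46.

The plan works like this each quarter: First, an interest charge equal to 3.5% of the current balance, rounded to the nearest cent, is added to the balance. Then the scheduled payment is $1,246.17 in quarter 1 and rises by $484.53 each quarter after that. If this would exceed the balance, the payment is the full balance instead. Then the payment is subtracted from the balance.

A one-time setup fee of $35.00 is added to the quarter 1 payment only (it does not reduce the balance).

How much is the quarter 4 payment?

Quarter 1: $8,197.46 +$286.91 interest = $8,484.37; pay $1,246.17 (+ $35.00 fee) → $7,238.20
Quarter 2: $7,238.20 +$253.34 interest = $7,491.54; pay $1,730.70 → $5,760.84
Quarter 3: $5,760.84 +$201.63 interest = $5,962.47; pay $2,215.23 → $3,747.24
Quarter 4: $3,747.24 +$131.15 interest = $3,878.39; pay $2,699.76 → $1,178.63

$2,699.76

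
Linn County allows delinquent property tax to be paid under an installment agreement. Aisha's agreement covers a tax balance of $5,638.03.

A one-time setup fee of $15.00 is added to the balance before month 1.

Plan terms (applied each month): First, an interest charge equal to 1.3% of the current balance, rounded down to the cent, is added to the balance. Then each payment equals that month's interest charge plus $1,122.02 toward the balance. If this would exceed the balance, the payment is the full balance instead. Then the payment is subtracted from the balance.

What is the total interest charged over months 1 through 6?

# | Opening | Interest | Payment | End bal
1 | $5,653.03 | $73.48 | $1,195.50 | $4,531.01
2 | $4,531.01 | $58.90 | $1,180.92 | $3,408.99
3 | $3,408.99 | $44.31 | $1,166.33 | $2,286.97
4 | $2,286.97 | $29.73 | $1,151.75 | $1,164.95
5 | $1,164.95 | $15.14 | $1,137.16 | $42.93
6 | $42.93 | $0.55 | $43.48 | $0.00
Total interest: $73.48 + $58.90 + $44.31 + $29.73 + $15.14 + $0.55 = $222.11

$222.11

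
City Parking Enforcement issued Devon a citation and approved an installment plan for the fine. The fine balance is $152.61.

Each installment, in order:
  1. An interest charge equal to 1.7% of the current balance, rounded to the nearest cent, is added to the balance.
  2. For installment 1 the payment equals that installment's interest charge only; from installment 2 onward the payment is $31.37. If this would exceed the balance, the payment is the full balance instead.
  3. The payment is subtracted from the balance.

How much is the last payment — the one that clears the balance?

$3.82

Installment 1: opening $152.61; interest $2.59 → $155.20; payment $2.59; balance $152.61
Installment 2: opening $152.61; interest $2.59 → $155.20; payment $31.37; balance $123.83
Installment 3: opening $123.83; interest $2.11 → $125.94; payment $31.37; balance $94.57
Installment 4: opening $94.57; interest $1.61 → $96.18; payment $31.37; balance $64.81
Installment 5: opening $64.81; interest $1.10 → $65.91; payment $31.37; balance $34.54
Installment 6: opening $34.54; interest $0.59 → $35.13; payment $31.37; balance $3.76
Installment 7: opening $3.76; interest $0.06 → $3.82; payment $3.82; balance $0.00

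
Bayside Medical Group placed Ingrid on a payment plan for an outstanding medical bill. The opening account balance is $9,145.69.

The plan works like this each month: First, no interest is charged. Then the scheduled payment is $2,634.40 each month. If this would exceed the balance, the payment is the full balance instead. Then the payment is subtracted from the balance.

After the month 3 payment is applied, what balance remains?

Month 1: opening $9,145.69; payment $2,634.40; balance $6,511.29
Month 2: opening $6,511.29; payment $2,634.40; balance $3,876.89
Month 3: opening $3,876.89; payment $2,634.40; balance $1,242.49

$1,242.49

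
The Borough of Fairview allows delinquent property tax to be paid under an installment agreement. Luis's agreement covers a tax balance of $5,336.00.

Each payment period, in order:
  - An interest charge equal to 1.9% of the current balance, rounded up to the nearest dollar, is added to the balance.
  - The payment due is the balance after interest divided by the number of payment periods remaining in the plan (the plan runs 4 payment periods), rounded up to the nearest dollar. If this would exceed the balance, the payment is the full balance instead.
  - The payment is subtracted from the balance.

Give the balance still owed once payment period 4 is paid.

Payment period 1: opening $5,336.00; interest $102.00 → $5,438.00; payment $1,360.00; balance $4,078.00
Payment period 2: opening $4,078.00; interest $78.00 → $4,156.00; payment $1,386.00; balance $2,770.00
Payment period 3: opening $2,770.00; interest $53.00 → $2,823.00; payment $1,412.00; balance $1,411.00
Payment period 4: opening $1,411.00; interest $27.00 → $1,438.00; payment $1,438.00; balance $0.00

$0.00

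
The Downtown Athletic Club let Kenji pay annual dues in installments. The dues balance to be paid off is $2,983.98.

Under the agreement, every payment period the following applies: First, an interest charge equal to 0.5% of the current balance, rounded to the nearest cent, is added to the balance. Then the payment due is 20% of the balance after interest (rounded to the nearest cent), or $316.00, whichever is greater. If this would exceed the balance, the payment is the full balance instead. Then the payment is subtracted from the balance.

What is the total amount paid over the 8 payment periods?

Payment period 1: opening $2,983.98; interest $14.92 → $2,998.90; payment $599.78; balance $2,399.12
Payment period 2: opening $2,399.12; interest $12.00 → $2,411.12; payment $482.22; balance $1,928.90
Payment period 3: opening $1,928.90; interest $9.64 → $1,938.54; payment $387.71; balance $1,550.83
Payment period 4: opening $1,550.83; interest $7.75 → $1,558.58; payment $316.00; balance $1,242.58
Payment period 5: opening $1,242.58; interest $6.21 → $1,248.79; payment $316.00; balance $932.79
Payment period 6: opening $932.79; interest $4.66 → $937.45; payment $316.00; balance $621.45
Payment period 7: opening $621.45; interest $3.11 → $624.56; payment $316.00; balance $308.56
Payment period 8: opening $308.56; interest $1.54 → $310.10; payment $310.10; balance $0.00
Total paid: $3,043.81

$3,043.81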